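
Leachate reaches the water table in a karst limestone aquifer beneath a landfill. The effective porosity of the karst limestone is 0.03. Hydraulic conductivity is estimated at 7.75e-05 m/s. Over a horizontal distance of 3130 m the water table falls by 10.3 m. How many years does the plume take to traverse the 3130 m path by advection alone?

11.7

Convert K: 7.75e-05 m/s × 86400 = 6.696 m/day.
Hydraulic gradient i = Δh / L = 10.3 / 3130 = 0.003291.
Darcy flux q = K · i = 6.696 × 0.003291 = 0.02203 m/day.
Seepage velocity v = q / n_e = 0.02203 / 0.03 = 0.7345 m/day.
Travel time t = L / v = 3130 / 0.7345 = 4261 days = 11.67 years.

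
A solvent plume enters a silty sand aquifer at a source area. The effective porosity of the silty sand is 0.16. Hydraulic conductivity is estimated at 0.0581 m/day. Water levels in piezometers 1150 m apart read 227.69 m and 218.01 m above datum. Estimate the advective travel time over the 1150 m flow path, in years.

1030

Hydraulic gradient i = (227.69 − 218.01) / 1150 = 9.68 / 1150 = 0.008417.
Darcy flux q = K · i = 0.05810 × 0.008417 = 0.0004891 m/day.
Seepage velocity v = q / n_e = 0.0004891 / 0.16 = 0.003057 m/day.
Travel time t = L / v = 1150 / 0.003057 = 3.762e+05 days = 1030 years.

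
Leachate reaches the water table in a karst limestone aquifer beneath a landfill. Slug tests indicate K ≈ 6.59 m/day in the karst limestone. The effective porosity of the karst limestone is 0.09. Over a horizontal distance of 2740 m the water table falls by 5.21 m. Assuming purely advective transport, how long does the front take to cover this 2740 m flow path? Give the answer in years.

53.9

Hydraulic gradient i = Δh / L = 5.21 / 2740 = 0.001901.
Darcy flux q = K · i = 6.590 × 0.001901 = 0.01253 m/day.
Seepage velocity v = q / n_e = 0.01253 / 0.09 = 0.1392 m/day.
Travel time t = L / v = 2740 / 0.1392 = 19680 days = 53.88 years.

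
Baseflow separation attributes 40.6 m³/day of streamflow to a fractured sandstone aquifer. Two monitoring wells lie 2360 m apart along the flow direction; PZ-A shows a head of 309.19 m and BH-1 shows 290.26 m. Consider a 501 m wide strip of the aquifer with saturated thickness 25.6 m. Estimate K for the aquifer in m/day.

Cross-sectional area A = 501 × 25.6 = 12826 m².
Hydraulic gradient i = (309.19 − 290.26) / 2360 = 18.93 / 2360 = 0.008021.
From Q = K·A·i, K = Q / (A·i) = 40.6 / (12826 × 0.008021) = 0.3946 m/day.

0.395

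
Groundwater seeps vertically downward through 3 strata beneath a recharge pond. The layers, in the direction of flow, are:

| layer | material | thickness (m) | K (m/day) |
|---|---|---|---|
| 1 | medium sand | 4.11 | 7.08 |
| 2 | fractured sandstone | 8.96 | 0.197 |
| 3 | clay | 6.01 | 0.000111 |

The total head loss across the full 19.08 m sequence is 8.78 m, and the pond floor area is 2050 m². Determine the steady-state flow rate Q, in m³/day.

0.332

Flow is perpendicular to layering, so the layers act in series and the equivalent K is the thickness-weighted harmonic mean.
Total thickness L = 4.11 + 8.96 + 6.01 = 19.08 m.
Σ(b_i/K_i) = 4.11/7.08 + 8.96/0.197 + 6.01/0.000111 = 54190 d.
K_eq = L / Σ(b_i/K_i) = 19.08 / 54190 = 0.0003521 m/day.
Q = K_eq · A · (Δh/L) = 0.0003521 × 2050 × (8.78/19.08) = 0.3321 m³/day.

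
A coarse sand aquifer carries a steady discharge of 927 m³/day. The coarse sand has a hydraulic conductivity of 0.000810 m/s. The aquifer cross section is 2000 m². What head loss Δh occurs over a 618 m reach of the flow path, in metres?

4.09

Convert K: 0.000810 m/s × 86400 = 69.98 m/day.
From Q = K·A·i, i = Q / (K·A) = 927 / (69.98 × 2000) = 0.006623.
Head loss Δh = i · L = 0.006623 × 618 = 4.093 m.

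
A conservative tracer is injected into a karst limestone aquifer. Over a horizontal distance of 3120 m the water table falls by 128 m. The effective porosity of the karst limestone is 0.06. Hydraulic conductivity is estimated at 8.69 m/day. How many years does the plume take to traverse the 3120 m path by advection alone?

1.44

Hydraulic gradient i = Δh / L = 128 / 3120 = 0.04103.
Darcy flux q = K · i = 8.690 × 0.04103 = 0.3565 m/day.
Seepage velocity v = q / n_e = 0.3565 / 0.06 = 5.942 m/day.
Travel time t = L / v = 3120 / 5.942 = 525.1 days = 1.438 years.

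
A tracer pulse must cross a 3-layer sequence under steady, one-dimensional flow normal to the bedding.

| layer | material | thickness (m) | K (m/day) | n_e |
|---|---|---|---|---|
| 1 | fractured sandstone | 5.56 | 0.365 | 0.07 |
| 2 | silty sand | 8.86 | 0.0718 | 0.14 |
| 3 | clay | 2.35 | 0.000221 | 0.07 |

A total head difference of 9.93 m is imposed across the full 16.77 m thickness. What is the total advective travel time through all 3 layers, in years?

With flow normal to the layers, continuity requires the same specific discharge q through every layer.
Σ(b_i/K_i) = 5.56/0.365 + 8.86/0.0718 + 2.35/0.000221 = 10772 d.
q = Δh / Σ(b_i/K_i) = 9.93 / 10772 = 0.0009218 m/day.
In each layer the seepage velocity is v_i = q/n_i, so the layer transit time is t_i = b_i·n_i / q:
  layer 1 (fractured sandstone): t_1 = 5.56 × 0.07 / 0.0009218 = 422.2 d
  layer 2 (silty sand): t_2 = 8.86 × 0.14 / 0.0009218 = 1346 d
  layer 3 (clay): t_3 = 2.35 × 0.07 / 0.0009218 = 178.5 d
Total t = Σ t_i = 1946 days = 5.329 years.

5.33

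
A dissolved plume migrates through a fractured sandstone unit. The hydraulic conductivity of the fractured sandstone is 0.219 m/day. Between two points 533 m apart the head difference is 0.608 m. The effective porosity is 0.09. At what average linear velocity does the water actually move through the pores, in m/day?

Hydraulic gradient i = Δh / L = 0.608 / 533 = 0.001141.
Darcy flux q = K · i = 0.2190 × 0.001141 = 0.0002498 m/day.
Seepage velocity v = q / n_e = 0.0002498 / 0.09 = 0.002776 m/day.

0.00278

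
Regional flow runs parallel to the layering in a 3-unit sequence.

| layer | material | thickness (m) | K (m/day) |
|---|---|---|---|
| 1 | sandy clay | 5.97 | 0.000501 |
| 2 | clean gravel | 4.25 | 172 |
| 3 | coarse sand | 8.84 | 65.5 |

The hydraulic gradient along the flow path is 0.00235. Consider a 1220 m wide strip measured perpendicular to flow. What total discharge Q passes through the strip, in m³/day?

3760

Flow is parallel to layering, so each bed carries its own Darcy discharge and the transmissivities add.
Σ(K_i·b_i) = 0.000501×5.97 + 172×4.25 + 65.5×8.84 = 1310 m²/day.
Hydraulic gradient i = 0.00235.
Q = Σ(K_i·b_i) · W · i = 1310 × 1220 × 0.002350 = 3756 m³/day.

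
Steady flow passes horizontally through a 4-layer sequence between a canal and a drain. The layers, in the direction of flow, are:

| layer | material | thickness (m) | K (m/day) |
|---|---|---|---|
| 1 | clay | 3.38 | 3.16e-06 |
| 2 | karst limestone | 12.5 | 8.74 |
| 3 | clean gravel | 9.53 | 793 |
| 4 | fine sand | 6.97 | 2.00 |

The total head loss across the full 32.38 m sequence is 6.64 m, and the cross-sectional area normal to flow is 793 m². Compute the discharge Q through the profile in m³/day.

Flow is perpendicular to layering, so the layers act in series and the equivalent K is the thickness-weighted harmonic mean.
Total thickness L = 3.38 + 12.5 + 9.53 + 6.97 = 32.38 m.
Σ(b_i/K_i) = 3.38/3.16e-06 + 12.5/8.74 + 9.53/793 + 6.97/2.00 = 1.070e+06 d.
K_eq = L / Σ(b_i/K_i) = 32.38 / 1.070e+06 = 3.027e-05 m/day.
Q = K_eq · A · (Δh/L) = 3.027e-05 × 793 × (6.64/32.38) = 0.004923 m³/day.

0.00492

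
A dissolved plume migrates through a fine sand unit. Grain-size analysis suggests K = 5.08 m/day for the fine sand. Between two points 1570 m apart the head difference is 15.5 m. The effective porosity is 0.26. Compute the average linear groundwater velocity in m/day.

Hydraulic gradient i = Δh / L = 15.5 / 1570 = 0.009873.
Darcy flux q = K · i = 5.080 × 0.009873 = 0.05015 m/day.
Seepage velocity v = q / n_e = 0.05015 / 0.26 = 0.1929 m/day.

0.193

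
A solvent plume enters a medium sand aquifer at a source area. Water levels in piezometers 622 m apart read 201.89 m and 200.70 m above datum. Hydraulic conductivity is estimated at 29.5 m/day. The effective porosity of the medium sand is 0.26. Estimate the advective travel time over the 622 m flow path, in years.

Hydraulic gradient i = (201.89 − 200.70) / 622 = 1.19 / 622 = 0.001913.
Darcy flux q = K · i = 29.50 × 0.001913 = 0.05644 m/day.
Seepage velocity v = q / n_e = 0.05644 / 0.26 = 0.2171 m/day.
Travel time t = L / v = 622 / 0.2171 = 2865 days = 7.845 years.

7.85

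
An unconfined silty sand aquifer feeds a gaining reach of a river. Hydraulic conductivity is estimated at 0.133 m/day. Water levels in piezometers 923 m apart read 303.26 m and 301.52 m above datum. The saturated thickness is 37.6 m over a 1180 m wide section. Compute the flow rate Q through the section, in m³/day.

11.1

Cross-sectional area A = 1180 × 37.6 = 44368 m².
Hydraulic gradient i = (303.26 − 301.52) / 923 = 1.74 / 923 = 0.001885.
Darcy's law: Q = K · A · i = 0.1330 × 44368 × 0.001885 = 11.12 m³/day.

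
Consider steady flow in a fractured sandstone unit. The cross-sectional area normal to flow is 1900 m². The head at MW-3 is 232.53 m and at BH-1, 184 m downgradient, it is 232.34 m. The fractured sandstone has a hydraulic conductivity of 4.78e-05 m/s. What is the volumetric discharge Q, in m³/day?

Convert K: 4.78e-05 m/s × 86400 = 4.130 m/day.
Hydraulic gradient i = (232.53 − 232.34) / 184 = 0.19 / 184 = 0.001033.
Darcy's law: Q = K · A · i = 4.130 × 1900 × 0.001033 = 8.103 m³/day.

8.10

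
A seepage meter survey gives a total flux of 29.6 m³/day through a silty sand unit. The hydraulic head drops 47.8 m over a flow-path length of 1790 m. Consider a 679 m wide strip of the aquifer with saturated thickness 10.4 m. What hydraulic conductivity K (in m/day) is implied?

Cross-sectional area A = 679 × 10.4 = 7062 m².
Hydraulic gradient i = Δh / L = 47.8 / 1790 = 0.02670.
From Q = K·A·i, K = Q / (A·i) = 29.6 / (7062 × 0.02670) = 0.1570 m/day.

0.157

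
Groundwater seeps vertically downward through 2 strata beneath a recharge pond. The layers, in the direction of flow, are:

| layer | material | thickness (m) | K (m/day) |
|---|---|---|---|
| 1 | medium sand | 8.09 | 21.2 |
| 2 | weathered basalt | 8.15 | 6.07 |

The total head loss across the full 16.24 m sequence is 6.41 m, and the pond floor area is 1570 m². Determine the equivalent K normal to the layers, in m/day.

9.42

Flow is perpendicular to layering, so the layers act in series and the equivalent K is the thickness-weighted harmonic mean.
Total thickness L = 8.09 + 8.15 = 16.24 m.
Σ(b_i/K_i) = 8.09/21.2 + 8.15/6.07 = 1.724 d.
K_eq = L / Σ(b_i/K_i) = 16.24 / 1.724 = 9.418 m/day.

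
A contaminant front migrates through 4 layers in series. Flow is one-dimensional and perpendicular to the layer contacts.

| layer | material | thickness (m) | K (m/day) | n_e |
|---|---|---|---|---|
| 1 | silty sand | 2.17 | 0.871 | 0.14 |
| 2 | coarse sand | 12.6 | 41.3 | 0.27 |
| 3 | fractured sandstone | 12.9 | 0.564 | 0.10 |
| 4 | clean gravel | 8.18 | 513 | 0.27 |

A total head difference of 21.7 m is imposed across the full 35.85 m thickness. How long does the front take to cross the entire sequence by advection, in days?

8.53

With flow normal to the layers, continuity requires the same specific discharge q through every layer.
Σ(b_i/K_i) = 2.17/0.871 + 12.6/41.3 + 12.9/0.564 + 8.18/513 = 25.68 d.
q = Δh / Σ(b_i/K_i) = 21.7 / 25.68 = 0.8449 m/day.
In each layer the seepage velocity is v_i = q/n_i, so the layer transit time is t_i = b_i·n_i / q:
  layer 1 (silty sand): t_1 = 2.17 × 0.14 / 0.8449 = 0.3596 d
  layer 2 (coarse sand): t_2 = 12.6 × 0.27 / 0.8449 = 4.027 d
  layer 3 (fractured sandstone): t_3 = 12.9 × 0.10 / 0.8449 = 1.527 d
  layer 4 (clean gravel): t_4 = 8.18 × 0.27 / 0.8449 = 2.614 d
Total t = Σ t_i = 8.527 days.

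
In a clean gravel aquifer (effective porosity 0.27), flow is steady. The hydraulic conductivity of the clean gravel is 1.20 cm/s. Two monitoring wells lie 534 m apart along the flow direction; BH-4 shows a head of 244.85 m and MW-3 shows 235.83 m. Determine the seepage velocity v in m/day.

Convert K: 1.20 cm/s × 864 = 1037 m/day.
Hydraulic gradient i = (244.85 − 235.83) / 534 = 9.02 / 534 = 0.01689.
Darcy flux q = K · i = 1037 × 0.01689 = 17.51 m/day.
Seepage velocity v = q / n_e = 17.51 / 0.27 = 64.86 m/day.

64.9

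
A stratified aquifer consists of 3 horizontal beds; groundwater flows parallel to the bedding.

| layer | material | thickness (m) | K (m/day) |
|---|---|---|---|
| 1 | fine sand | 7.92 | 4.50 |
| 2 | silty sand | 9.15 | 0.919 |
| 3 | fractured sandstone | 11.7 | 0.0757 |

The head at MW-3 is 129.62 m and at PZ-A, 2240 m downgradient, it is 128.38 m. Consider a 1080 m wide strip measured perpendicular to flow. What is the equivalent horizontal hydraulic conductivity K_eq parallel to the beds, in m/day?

Flow is parallel to layering, so each bed carries its own Darcy discharge and the transmissivities add.
Σ(K_i·b_i) = 4.50×7.92 + 0.919×9.15 + 0.0757×11.7 = 44.93 m²/day.
Total thickness b = 28.77 m, so K_eq = Σ(K_i·b_i)/b = 1.562 m/day.

1.56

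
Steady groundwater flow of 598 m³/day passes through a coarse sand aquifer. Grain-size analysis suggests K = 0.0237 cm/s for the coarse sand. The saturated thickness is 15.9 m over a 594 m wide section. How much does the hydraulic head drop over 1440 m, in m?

4.45

Convert K: 0.0237 cm/s × 864 = 20.48 m/day.
Cross-sectional area A = 594 × 15.9 = 9445 m².
From Q = K·A·i, i = Q / (K·A) = 598 / (20.48 × 9445) = 0.003092.
Head loss Δh = i · L = 0.003092 × 1440 = 4.453 m.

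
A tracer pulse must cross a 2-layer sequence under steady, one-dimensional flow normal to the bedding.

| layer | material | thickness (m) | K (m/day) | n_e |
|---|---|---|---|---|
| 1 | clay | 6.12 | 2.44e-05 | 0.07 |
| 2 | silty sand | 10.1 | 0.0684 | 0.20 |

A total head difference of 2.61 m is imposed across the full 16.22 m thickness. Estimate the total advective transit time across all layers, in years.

645

With flow normal to the layers, continuity requires the same specific discharge q through every layer.
Σ(b_i/K_i) = 6.12/2.44e-05 + 10.1/0.0684 = 2.510e+05 d.
q = Δh / Σ(b_i/K_i) = 2.61 / 2.510e+05 = 1.040e-05 m/day.
In each layer the seepage velocity is v_i = q/n_i, so the layer transit time is t_i = b_i·n_i / q:
  layer 1 (clay): t_1 = 6.12 × 0.07 / 1.040e-05 = 41193 d
  layer 2 (silty sand): t_2 = 10.1 × 0.20 / 1.040e-05 = 1.942e+05 d
Total t = Σ t_i = 2.354e+05 days = 644.6 years.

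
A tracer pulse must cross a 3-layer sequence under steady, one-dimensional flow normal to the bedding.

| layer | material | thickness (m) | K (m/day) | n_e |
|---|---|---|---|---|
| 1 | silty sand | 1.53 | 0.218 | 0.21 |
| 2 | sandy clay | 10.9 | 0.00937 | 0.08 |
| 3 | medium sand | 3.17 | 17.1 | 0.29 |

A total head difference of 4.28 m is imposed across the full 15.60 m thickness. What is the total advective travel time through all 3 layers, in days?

578

With flow normal to the layers, continuity requires the same specific discharge q through every layer.
Σ(b_i/K_i) = 1.53/0.218 + 10.9/0.00937 + 3.17/17.1 = 1170 d.
q = Δh / Σ(b_i/K_i) = 4.28 / 1170 = 0.003657 m/day.
In each layer the seepage velocity is v_i = q/n_i, so the layer transit time is t_i = b_i·n_i / q:
  layer 1 (silty sand): t_1 = 1.53 × 0.21 / 0.003657 = 87.87 d
  layer 2 (sandy clay): t_2 = 10.9 × 0.08 / 0.003657 = 238.5 d
  layer 3 (medium sand): t_3 = 3.17 × 0.29 / 0.003657 = 251.4 d
Total t = Σ t_i = 577.8 days.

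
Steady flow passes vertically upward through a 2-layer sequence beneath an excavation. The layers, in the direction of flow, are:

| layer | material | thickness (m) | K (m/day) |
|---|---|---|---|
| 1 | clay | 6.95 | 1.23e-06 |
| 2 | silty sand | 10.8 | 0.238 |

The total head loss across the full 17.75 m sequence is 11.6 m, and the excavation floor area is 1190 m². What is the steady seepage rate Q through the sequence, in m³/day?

0.00244

Flow is perpendicular to layering, so the layers act in series and the equivalent K is the thickness-weighted harmonic mean.
Total thickness L = 6.95 + 10.8 = 17.75 m.
Σ(b_i/K_i) = 6.95/1.23e-06 + 10.8/0.238 = 5.650e+06 d.
K_eq = L / Σ(b_i/K_i) = 17.75 / 5.650e+06 = 3.141e-06 m/day.
Q = K_eq · A · (Δh/L) = 3.141e-06 × 1190 × (11.6/17.75) = 0.002443 m³/day.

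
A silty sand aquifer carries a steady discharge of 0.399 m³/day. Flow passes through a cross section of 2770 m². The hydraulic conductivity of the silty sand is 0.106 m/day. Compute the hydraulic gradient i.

0.00136

From Q = K·A·i, i = Q / (K·A) = 0.399 / (0.1060 × 2770) = 0.001359.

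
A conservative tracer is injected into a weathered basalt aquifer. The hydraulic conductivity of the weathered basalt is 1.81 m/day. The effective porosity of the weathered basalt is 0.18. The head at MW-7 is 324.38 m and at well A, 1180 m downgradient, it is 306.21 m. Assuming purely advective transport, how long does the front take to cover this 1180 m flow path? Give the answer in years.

20.9

Hydraulic gradient i = (324.38 − 306.21) / 1180 = 18.17 / 1180 = 0.01540.
Darcy flux q = K · i = 1.810 × 0.01540 = 0.02787 m/day.
Seepage velocity v = q / n_e = 0.02787 / 0.18 = 0.1548 m/day.
Travel time t = L / v = 1180 / 0.1548 = 7621 days = 20.86 years.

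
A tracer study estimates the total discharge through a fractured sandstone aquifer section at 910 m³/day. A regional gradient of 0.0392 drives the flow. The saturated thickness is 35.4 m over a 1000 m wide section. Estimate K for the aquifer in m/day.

0.656

Cross-sectional area A = 1000 × 35.4 = 35400 m².
Hydraulic gradient i = 0.0392.
From Q = K·A·i, K = Q / (A·i) = 910 / (35400 × 0.03920) = 0.6558 m/day.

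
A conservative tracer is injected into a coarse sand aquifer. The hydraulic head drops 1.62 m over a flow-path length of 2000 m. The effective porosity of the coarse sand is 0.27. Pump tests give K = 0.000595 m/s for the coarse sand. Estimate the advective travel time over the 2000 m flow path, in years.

Convert K: 0.000595 m/s × 86400 = 51.41 m/day.
Hydraulic gradient i = Δh / L = 1.62 / 2000 = 0.0008100.
Darcy flux q = K · i = 51.41 × 0.0008100 = 0.04164 m/day.
Seepage velocity v = q / n_e = 0.04164 / 0.27 = 0.1542 m/day.
Travel time t = L / v = 2000 / 0.1542 = 12968 days = 35.50 years.

35.5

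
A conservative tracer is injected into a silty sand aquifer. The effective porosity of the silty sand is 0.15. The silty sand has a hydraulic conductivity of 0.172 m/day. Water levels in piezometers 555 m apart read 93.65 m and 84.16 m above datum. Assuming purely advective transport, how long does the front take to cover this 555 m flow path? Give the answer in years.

Hydraulic gradient i = (93.65 − 84.16) / 555 = 9.49 / 555 = 0.01710.
Darcy flux q = K · i = 0.1720 × 0.01710 = 0.002941 m/day.
Seepage velocity v = q / n_e = 0.002941 / 0.15 = 0.01961 m/day.
Travel time t = L / v = 555 / 0.01961 = 28306 days = 77.50 years.

77.5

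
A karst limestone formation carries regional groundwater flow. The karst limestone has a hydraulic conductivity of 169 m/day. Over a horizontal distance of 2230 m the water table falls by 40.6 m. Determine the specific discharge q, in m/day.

3.08

Hydraulic gradient i = Δh / L = 40.6 / 2230 = 0.01821.
Specific discharge q = K · i = 169.0 × 0.01821 = 3.077 m/day.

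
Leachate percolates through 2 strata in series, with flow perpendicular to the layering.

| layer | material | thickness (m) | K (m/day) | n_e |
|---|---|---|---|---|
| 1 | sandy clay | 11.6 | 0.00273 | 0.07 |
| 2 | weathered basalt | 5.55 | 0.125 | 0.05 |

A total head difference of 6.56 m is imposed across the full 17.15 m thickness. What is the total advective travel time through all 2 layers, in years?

1.95

With flow normal to the layers, continuity requires the same specific discharge q through every layer.
Σ(b_i/K_i) = 11.6/0.00273 + 5.55/0.125 = 4293 d.
q = Δh / Σ(b_i/K_i) = 6.56 / 4293 = 0.001528 m/day.
In each layer the seepage velocity is v_i = q/n_i, so the layer transit time is t_i = b_i·n_i / q:
  layer 1 (sandy clay): t_1 = 11.6 × 0.07 / 0.001528 = 531.4 d
  layer 2 (weathered basalt): t_2 = 5.55 × 0.05 / 0.001528 = 181.6 d
Total t = Σ t_i = 713.1 days = 1.952 years.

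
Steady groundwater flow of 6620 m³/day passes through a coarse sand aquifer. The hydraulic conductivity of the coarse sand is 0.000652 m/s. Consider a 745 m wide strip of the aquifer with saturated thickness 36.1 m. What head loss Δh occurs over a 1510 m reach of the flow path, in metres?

Convert K: 0.000652 m/s × 86400 = 56.33 m/day.
Cross-sectional area A = 745 × 36.1 = 26894 m².
From Q = K·A·i, i = Q / (K·A) = 6620 / (56.33 × 26894) = 0.004370.
Head loss Δh = i · L = 0.004370 × 1510 = 6.598 m.

6.60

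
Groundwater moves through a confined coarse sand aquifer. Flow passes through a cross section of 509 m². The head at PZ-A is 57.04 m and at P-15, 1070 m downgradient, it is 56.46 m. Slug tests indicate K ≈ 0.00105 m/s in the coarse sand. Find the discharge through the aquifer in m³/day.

25.0

Convert K: 0.00105 m/s × 86400 = 90.72 m/day.
Hydraulic gradient i = (57.04 − 56.46) / 1070 = 0.58 / 1070 = 0.0005421.
Darcy's law: Q = K · A · i = 90.72 × 509.0 × 0.0005421 = 25.03 m³/day.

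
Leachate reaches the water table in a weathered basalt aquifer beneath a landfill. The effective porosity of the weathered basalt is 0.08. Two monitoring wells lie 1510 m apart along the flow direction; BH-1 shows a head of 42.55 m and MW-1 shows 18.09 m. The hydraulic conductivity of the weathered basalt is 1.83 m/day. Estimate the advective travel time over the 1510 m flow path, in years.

Hydraulic gradient i = (42.55 − 18.09) / 1510 = 24.46 / 1510 = 0.01620.
Darcy flux q = K · i = 1.830 × 0.01620 = 0.02964 m/day.
Seepage velocity v = q / n_e = 0.02964 / 0.08 = 0.3705 m/day.
Travel time t = L / v = 1510 / 0.3705 = 4075 days = 11.16 years.

11.2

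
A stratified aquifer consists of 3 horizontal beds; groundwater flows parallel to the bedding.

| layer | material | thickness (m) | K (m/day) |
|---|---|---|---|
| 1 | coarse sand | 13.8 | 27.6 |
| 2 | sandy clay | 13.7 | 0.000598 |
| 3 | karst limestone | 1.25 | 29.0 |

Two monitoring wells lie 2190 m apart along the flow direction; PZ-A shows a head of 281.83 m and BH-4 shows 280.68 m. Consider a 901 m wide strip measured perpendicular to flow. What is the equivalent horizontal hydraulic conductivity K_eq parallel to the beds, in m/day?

14.5

Flow is parallel to layering, so each bed carries its own Darcy discharge and the transmissivities add.
Σ(K_i·b_i) = 27.6×13.8 + 0.000598×13.7 + 29.0×1.25 = 417.1 m²/day.
Total thickness b = 28.75 m, so K_eq = Σ(K_i·b_i)/b = 14.51 m/day.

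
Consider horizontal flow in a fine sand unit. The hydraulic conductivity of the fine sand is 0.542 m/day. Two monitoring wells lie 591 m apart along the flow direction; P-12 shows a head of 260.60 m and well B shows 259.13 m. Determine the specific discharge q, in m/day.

Hydraulic gradient i = (260.60 − 259.13) / 591 = 1.47 / 591 = 0.002487.
Specific discharge q = K · i = 0.5420 × 0.002487 = 0.001348 m/day.

0.00135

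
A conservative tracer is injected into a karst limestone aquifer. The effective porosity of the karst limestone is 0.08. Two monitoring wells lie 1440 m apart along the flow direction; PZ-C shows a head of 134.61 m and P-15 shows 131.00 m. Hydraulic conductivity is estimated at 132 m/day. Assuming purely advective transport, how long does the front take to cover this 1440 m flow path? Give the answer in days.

348

Hydraulic gradient i = (134.61 − 131.00) / 1440 = 3.61 / 1440 = 0.002507.
Darcy flux q = K · i = 132.0 × 0.002507 = 0.3309 m/day.
Seepage velocity v = q / n_e = 0.3309 / 0.08 = 4.136 m/day.
Travel time t = L / v = 1440 / 4.136 = 348.1 days.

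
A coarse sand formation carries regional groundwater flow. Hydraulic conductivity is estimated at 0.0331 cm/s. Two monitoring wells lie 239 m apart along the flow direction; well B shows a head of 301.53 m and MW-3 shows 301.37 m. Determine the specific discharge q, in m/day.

0.0191

Convert K: 0.0331 cm/s × 864 = 28.60 m/day.
Hydraulic gradient i = (301.53 − 301.37) / 239 = 0.16 / 239 = 0.0006695.
Specific discharge q = K · i = 28.60 × 0.0006695 = 0.01915 m/day.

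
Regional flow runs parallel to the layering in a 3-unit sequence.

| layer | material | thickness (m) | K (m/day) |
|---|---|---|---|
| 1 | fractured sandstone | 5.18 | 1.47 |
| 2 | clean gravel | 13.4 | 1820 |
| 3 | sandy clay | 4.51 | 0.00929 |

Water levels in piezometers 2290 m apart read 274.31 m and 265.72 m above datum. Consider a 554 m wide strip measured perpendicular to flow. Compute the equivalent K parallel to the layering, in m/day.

Flow is parallel to layering, so each bed carries its own Darcy discharge and the transmissivities add.
Σ(K_i·b_i) = 1.47×5.18 + 1820×13.4 + 0.00929×4.51 = 24396 m²/day.
Total thickness b = 23.09 m, so K_eq = Σ(K_i·b_i)/b = 1057 m/day.

1060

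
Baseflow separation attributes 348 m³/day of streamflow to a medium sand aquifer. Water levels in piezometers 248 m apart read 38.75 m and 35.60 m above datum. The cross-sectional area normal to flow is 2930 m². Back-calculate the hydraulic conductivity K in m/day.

9.35

Hydraulic gradient i = (38.75 − 35.60) / 248 = 3.15 / 248 = 0.01270.
From Q = K·A·i, K = Q / (A·i) = 348 / (2930 × 0.01270) = 9.351 m/day.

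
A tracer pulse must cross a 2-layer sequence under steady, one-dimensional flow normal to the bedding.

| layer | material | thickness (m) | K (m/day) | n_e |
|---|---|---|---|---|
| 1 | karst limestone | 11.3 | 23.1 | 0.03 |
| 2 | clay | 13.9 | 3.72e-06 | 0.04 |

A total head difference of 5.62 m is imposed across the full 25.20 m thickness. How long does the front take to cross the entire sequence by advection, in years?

With flow normal to the layers, continuity requires the same specific discharge q through every layer.
Σ(b_i/K_i) = 11.3/23.1 + 13.9/3.72e-06 = 3.737e+06 d.
q = Δh / Σ(b_i/K_i) = 5.62 / 3.737e+06 = 1.504e-06 m/day.
In each layer the seepage velocity is v_i = q/n_i, so the layer transit time is t_i = b_i·n_i / q:
  layer 1 (karst limestone): t_1 = 11.3 × 0.03 / 1.504e-06 = 2.254e+05 d
  layer 2 (clay): t_2 = 13.9 × 0.04 / 1.504e-06 = 3.697e+05 d
Total t = Σ t_i = 5.951e+05 days = 1629 years.

1630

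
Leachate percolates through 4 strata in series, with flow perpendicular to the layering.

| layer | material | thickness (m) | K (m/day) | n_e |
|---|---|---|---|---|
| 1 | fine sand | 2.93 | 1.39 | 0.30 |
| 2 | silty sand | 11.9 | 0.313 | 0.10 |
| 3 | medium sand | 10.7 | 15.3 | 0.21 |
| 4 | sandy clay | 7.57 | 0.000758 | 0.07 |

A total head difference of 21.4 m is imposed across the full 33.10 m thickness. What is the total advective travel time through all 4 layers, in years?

With flow normal to the layers, continuity requires the same specific discharge q through every layer.
Σ(b_i/K_i) = 2.93/1.39 + 11.9/0.313 + 10.7/15.3 + 7.57/0.000758 = 10028 d.
q = Δh / Σ(b_i/K_i) = 21.4 / 10028 = 0.002134 m/day.
In each layer the seepage velocity is v_i = q/n_i, so the layer transit time is t_i = b_i·n_i / q:
  layer 1 (fine sand): t_1 = 2.93 × 0.30 / 0.002134 = 411.9 d
  layer 2 (silty sand): t_2 = 11.9 × 0.10 / 0.002134 = 557.6 d
  layer 3 (medium sand): t_3 = 10.7 × 0.21 / 0.002134 = 1053 d
  layer 4 (sandy clay): t_4 = 7.57 × 0.07 / 0.002134 = 248.3 d
Total t = Σ t_i = 2271 days = 6.217 years.

6.22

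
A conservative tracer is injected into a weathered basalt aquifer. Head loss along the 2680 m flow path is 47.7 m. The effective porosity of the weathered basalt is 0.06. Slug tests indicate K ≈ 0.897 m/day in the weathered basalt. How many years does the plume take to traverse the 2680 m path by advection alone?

Hydraulic gradient i = Δh / L = 47.7 / 2680 = 0.01780.
Darcy flux q = K · i = 0.8970 × 0.01780 = 0.01597 m/day.
Seepage velocity v = q / n_e = 0.01597 / 0.06 = 0.2661 m/day.
Travel time t = L / v = 2680 / 0.2661 = 10072 days = 27.58 years.

27.6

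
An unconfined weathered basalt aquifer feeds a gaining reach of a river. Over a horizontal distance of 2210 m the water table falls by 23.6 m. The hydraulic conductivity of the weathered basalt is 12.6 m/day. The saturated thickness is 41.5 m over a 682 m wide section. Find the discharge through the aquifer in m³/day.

Cross-sectional area A = 682 × 41.5 = 28303 m².
Hydraulic gradient i = Δh / L = 23.6 / 2210 = 0.01068.
Darcy's law: Q = K · A · i = 12.60 × 28303 × 0.01068 = 3808 m³/day.

3810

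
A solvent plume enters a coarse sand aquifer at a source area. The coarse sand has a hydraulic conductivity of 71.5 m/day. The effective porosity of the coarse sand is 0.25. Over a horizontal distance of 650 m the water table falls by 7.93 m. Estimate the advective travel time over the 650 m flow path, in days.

186

Hydraulic gradient i = Δh / L = 7.93 / 650 = 0.01220.
Darcy flux q = K · i = 71.50 × 0.01220 = 0.8723 m/day.
Seepage velocity v = q / n_e = 0.8723 / 0.25 = 3.489 m/day.
Travel time t = L / v = 650 / 3.489 = 186.3 days.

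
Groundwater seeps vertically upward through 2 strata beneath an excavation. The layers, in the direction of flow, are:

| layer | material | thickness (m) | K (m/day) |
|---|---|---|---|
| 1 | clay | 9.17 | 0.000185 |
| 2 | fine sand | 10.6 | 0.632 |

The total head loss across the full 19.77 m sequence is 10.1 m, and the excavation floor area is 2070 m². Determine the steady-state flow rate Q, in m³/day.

Flow is perpendicular to layering, so the layers act in series and the equivalent K is the thickness-weighted harmonic mean.
Total thickness L = 9.17 + 10.6 = 19.77 m.
Σ(b_i/K_i) = 9.17/0.000185 + 10.6/0.632 = 49584 d.
K_eq = L / Σ(b_i/K_i) = 19.77 / 49584 = 0.0003987 m/day.
Q = K_eq · A · (Δh/L) = 0.0003987 × 2070 × (10.1/19.77) = 0.4216 m³/day.

0.422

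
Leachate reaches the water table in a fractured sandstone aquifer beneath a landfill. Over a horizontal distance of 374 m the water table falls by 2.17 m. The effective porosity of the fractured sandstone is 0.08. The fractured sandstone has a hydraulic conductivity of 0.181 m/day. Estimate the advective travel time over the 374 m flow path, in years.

Hydraulic gradient i = Δh / L = 2.17 / 374 = 0.005802.
Darcy flux q = K · i = 0.1810 × 0.005802 = 0.001050 m/day.
Seepage velocity v = q / n_e = 0.001050 / 0.08 = 0.01313 m/day.
Travel time t = L / v = 374 / 0.01313 = 28490 days = 78.00 years.

78.0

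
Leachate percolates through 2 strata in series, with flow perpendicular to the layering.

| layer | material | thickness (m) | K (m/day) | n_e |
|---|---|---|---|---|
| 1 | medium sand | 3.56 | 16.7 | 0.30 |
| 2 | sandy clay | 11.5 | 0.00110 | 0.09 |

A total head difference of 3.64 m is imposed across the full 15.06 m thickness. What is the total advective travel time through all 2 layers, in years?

With flow normal to the layers, continuity requires the same specific discharge q through every layer.
Σ(b_i/K_i) = 3.56/16.7 + 11.5/0.00110 = 10455 d.
q = Δh / Σ(b_i/K_i) = 3.64 / 10455 = 0.0003482 m/day.
In each layer the seepage velocity is v_i = q/n_i, so the layer transit time is t_i = b_i·n_i / q:
  layer 1 (medium sand): t_1 = 3.56 × 0.30 / 0.0003482 = 3067 d
  layer 2 (sandy clay): t_2 = 11.5 × 0.09 / 0.0003482 = 2973 d
Total t = Σ t_i = 6040 days = 16.54 years.

16.5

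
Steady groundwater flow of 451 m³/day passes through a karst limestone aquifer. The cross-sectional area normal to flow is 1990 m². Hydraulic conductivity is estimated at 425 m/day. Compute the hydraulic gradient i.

0.000533

From Q = K·A·i, i = Q / (K·A) = 451 / (425.0 × 1990) = 0.0005333.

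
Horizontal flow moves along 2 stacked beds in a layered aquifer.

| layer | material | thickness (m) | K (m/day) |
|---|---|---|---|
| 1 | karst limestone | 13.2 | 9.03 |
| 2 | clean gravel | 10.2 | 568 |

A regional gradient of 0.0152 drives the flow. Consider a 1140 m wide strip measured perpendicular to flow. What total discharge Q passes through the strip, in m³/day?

Flow is parallel to layering, so each bed carries its own Darcy discharge and the transmissivities add.
Σ(K_i·b_i) = 9.03×13.2 + 568×10.2 = 5913 m²/day.
Hydraulic gradient i = 0.0152.
Q = Σ(K_i·b_i) · W · i = 5913 × 1140 × 0.01520 = 1.025e+05 m³/day.

102000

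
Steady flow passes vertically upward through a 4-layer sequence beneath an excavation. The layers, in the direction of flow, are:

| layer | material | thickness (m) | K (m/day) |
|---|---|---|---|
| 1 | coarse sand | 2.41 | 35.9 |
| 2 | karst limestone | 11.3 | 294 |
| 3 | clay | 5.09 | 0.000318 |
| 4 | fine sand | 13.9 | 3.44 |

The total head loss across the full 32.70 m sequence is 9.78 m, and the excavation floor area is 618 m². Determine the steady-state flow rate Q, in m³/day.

0.378

Flow is perpendicular to layering, so the layers act in series and the equivalent K is the thickness-weighted harmonic mean.
Total thickness L = 2.41 + 11.3 + 5.09 + 13.9 = 32.70 m.
Σ(b_i/K_i) = 2.41/35.9 + 11.3/294 + 5.09/0.000318 + 13.9/3.44 = 16010 d.
K_eq = L / Σ(b_i/K_i) = 32.70 / 16010 = 0.002042 m/day.
Q = K_eq · A · (Δh/L) = 0.002042 × 618 × (9.78/32.70) = 0.3775 m³/day.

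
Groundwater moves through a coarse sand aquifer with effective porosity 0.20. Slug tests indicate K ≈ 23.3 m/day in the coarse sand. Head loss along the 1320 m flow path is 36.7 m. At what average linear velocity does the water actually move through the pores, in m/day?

3.24

Hydraulic gradient i = Δh / L = 36.7 / 1320 = 0.02780.
Darcy flux q = K · i = 23.30 × 0.02780 = 0.6478 m/day.
Seepage velocity v = q / n_e = 0.6478 / 0.20 = 3.239 m/day.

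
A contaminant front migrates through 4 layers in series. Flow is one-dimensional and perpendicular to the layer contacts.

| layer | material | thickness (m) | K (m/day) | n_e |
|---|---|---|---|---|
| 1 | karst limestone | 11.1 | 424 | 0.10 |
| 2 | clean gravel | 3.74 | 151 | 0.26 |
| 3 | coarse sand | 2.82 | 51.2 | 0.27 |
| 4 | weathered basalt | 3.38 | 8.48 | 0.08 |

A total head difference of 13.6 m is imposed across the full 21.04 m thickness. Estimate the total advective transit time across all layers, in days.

With flow normal to the layers, continuity requires the same specific discharge q through every layer.
Σ(b_i/K_i) = 11.1/424 + 3.74/151 + 2.82/51.2 + 3.38/8.48 = 0.5046 d.
q = Δh / Σ(b_i/K_i) = 13.6 / 0.5046 = 26.95 m/day.
In each layer the seepage velocity is v_i = q/n_i, so the layer transit time is t_i = b_i·n_i / q:
  layer 1 (karst limestone): t_1 = 11.1 × 0.10 / 26.95 = 0.04119 d
  layer 2 (clean gravel): t_2 = 3.74 × 0.26 / 26.95 = 0.03608 d
  layer 3 (coarse sand): t_3 = 2.82 × 0.27 / 26.95 = 0.02825 d
  layer 4 (weathered basalt): t_4 = 3.38 × 0.08 / 26.95 = 0.01003 d
Total t = Σ t_i = 0.1155 days.

0.116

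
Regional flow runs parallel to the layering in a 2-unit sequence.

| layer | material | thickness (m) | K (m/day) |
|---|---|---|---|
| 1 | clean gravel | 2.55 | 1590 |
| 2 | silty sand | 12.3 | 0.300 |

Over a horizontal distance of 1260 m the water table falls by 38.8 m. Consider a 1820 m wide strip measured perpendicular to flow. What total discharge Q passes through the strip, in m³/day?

227000

Flow is parallel to layering, so each bed carries its own Darcy discharge and the transmissivities add.
Σ(K_i·b_i) = 1590×2.55 + 0.300×12.3 = 4058 m²/day.
Hydraulic gradient i = Δh / L = 38.8 / 1260 = 0.03079.
Q = Σ(K_i·b_i) · W · i = 4058 × 1820 × 0.03079 = 2.274e+05 m³/day.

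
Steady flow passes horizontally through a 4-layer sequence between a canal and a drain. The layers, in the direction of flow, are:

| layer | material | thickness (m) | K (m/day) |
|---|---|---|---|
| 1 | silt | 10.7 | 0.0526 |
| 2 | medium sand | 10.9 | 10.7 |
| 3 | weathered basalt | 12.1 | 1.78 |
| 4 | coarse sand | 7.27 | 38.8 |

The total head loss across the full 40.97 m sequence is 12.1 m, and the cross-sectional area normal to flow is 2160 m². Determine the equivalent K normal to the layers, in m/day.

0.194

Flow is perpendicular to layering, so the layers act in series and the equivalent K is the thickness-weighted harmonic mean.
Total thickness L = 10.7 + 10.9 + 12.1 + 7.27 = 40.97 m.
Σ(b_i/K_i) = 10.7/0.0526 + 10.9/10.7 + 12.1/1.78 + 7.27/38.8 = 211.4 d.
K_eq = L / Σ(b_i/K_i) = 40.97 / 211.4 = 0.1938 m/day.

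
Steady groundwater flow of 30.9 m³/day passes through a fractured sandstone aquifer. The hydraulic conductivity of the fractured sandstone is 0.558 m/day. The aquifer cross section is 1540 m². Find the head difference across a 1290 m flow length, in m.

From Q = K·A·i, i = Q / (K·A) = 30.9 / (0.5580 × 1540) = 0.03596.
Head loss Δh = i · L = 0.03596 × 1290 = 46.39 m.

46.4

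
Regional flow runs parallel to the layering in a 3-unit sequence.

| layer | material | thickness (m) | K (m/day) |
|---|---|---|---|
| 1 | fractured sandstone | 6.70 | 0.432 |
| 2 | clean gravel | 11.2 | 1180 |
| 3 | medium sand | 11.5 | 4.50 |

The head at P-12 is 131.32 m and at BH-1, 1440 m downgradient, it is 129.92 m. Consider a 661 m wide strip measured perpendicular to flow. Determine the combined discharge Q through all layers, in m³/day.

Flow is parallel to layering, so each bed carries its own Darcy discharge and the transmissivities add.
Σ(K_i·b_i) = 0.432×6.70 + 1180×11.2 + 4.50×11.5 = 13271 m²/day.
Hydraulic gradient i = (131.32 − 129.92) / 1440 = 1.4 / 1440 = 0.0009722.
Q = Σ(K_i·b_i) · W · i = 13271 × 661 × 0.0009722 = 8528 m³/day.

8530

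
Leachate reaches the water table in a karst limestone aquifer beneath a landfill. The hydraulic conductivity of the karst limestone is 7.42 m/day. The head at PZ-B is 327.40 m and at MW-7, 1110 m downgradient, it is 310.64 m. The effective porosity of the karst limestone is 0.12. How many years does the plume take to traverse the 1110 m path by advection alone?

3.26

Hydraulic gradient i = (327.40 − 310.64) / 1110 = 16.76 / 1110 = 0.01510.
Darcy flux q = K · i = 7.420 × 0.01510 = 0.1120 m/day.
Seepage velocity v = q / n_e = 0.1120 / 0.12 = 0.9336 m/day.
Travel time t = L / v = 1110 / 0.9336 = 1189 days = 3.255 years.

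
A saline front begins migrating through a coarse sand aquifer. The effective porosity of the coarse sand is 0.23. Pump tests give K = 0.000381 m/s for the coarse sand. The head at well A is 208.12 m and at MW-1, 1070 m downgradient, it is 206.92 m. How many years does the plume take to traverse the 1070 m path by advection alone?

Convert K: 0.000381 m/s × 86400 = 32.92 m/day.
Hydraulic gradient i = (208.12 − 206.92) / 1070 = 1.2 / 1070 = 0.001121.
Darcy flux q = K · i = 32.92 × 0.001121 = 0.03692 m/day.
Seepage velocity v = q / n_e = 0.03692 / 0.23 = 0.1605 m/day.
Travel time t = L / v = 1070 / 0.1605 = 6666 days = 18.25 years.

18.3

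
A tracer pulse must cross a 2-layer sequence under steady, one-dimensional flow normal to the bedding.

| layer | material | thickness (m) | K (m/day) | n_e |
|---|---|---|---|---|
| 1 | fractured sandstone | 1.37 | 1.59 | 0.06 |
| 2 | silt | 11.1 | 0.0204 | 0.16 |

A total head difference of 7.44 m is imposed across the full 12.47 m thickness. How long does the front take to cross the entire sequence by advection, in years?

With flow normal to the layers, continuity requires the same specific discharge q through every layer.
Σ(b_i/K_i) = 1.37/1.59 + 11.1/0.0204 = 545.0 d.
q = Δh / Σ(b_i/K_i) = 7.44 / 545.0 = 0.01365 m/day.
In each layer the seepage velocity is v_i = q/n_i, so the layer transit time is t_i = b_i·n_i / q:
  layer 1 (fractured sandstone): t_1 = 1.37 × 0.06 / 0.01365 = 6.021 d
  layer 2 (silt): t_2 = 11.1 × 0.16 / 0.01365 = 130.1 d
Total t = Σ t_i = 136.1 days = 0.3727 years.

0.373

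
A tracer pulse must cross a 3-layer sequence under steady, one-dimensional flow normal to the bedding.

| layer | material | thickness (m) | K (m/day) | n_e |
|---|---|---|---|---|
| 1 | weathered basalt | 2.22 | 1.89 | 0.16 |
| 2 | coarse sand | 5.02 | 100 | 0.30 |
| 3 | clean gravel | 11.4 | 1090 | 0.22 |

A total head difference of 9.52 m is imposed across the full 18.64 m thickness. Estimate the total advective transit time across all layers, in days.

With flow normal to the layers, continuity requires the same specific discharge q through every layer.
Σ(b_i/K_i) = 2.22/1.89 + 5.02/100 + 11.4/1090 = 1.235 d.
q = Δh / Σ(b_i/K_i) = 9.52 / 1.235 = 7.707 m/day.
In each layer the seepage velocity is v_i = q/n_i, so the layer transit time is t_i = b_i·n_i / q:
  layer 1 (weathered basalt): t_1 = 2.22 × 0.16 / 7.707 = 0.04609 d
  layer 2 (coarse sand): t_2 = 5.02 × 0.30 / 7.707 = 0.1954 d
  layer 3 (clean gravel): t_3 = 11.4 × 0.22 / 7.707 = 0.3254 d
Total t = Σ t_i = 0.5669 days.

0.567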